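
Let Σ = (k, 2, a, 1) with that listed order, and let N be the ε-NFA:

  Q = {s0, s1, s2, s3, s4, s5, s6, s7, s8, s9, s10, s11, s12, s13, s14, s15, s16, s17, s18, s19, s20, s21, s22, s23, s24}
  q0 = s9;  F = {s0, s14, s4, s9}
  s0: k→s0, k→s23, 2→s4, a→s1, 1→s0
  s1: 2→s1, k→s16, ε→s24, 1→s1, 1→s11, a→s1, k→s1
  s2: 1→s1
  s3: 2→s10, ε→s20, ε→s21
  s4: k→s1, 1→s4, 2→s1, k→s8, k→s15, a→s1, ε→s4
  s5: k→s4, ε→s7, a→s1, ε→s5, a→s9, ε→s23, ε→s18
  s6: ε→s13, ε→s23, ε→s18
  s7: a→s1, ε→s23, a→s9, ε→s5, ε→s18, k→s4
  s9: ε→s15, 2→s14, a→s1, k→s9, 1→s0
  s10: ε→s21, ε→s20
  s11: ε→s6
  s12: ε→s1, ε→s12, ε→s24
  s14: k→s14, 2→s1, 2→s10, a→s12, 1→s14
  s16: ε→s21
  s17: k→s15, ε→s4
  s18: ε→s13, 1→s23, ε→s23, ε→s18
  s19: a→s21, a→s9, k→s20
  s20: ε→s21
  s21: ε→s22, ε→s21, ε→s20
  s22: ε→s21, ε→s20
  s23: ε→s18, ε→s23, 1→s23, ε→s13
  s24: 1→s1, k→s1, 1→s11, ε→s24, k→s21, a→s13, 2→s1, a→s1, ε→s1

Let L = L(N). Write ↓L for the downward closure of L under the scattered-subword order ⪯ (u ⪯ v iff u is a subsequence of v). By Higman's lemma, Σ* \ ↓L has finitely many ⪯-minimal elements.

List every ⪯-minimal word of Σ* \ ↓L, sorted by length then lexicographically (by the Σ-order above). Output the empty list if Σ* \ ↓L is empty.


A = [a, 22, 12k].

|Q|=25, |F|=4, |δ|=84 (37 ε).
min D↑ (5 st, q0=0, F={2}): 0:k→0,2→1,a→2,1→3 1:k→1,2→2,a→2,1→1 2:k→2,2→2,a→2,1→2 3:k→3,2→4,a→2,1→3 4:k→2,2→2,a→2,1→4.
'a': run [19, 12] end={s1,s11,s12,s13,s16,s18,s20,s21,s22,s23,s24,s6} ∉↓L; 1/1 deletions ∈↓L.
'22': N↓-sim [19, 17, 12] end={s1,s10,s11,s13,s16,s18,s20,s21,s22,s23,s24,s6} — reject; 2/2 del acc.
'12k': |S_i|=[19, 18, 15, 13] end={s1,s11,s13,s15,s16,s18,s20,s21,s22,s23,s24,s6,…} — reject; 3/3 deletions ∈↓L.
3 obstructions.


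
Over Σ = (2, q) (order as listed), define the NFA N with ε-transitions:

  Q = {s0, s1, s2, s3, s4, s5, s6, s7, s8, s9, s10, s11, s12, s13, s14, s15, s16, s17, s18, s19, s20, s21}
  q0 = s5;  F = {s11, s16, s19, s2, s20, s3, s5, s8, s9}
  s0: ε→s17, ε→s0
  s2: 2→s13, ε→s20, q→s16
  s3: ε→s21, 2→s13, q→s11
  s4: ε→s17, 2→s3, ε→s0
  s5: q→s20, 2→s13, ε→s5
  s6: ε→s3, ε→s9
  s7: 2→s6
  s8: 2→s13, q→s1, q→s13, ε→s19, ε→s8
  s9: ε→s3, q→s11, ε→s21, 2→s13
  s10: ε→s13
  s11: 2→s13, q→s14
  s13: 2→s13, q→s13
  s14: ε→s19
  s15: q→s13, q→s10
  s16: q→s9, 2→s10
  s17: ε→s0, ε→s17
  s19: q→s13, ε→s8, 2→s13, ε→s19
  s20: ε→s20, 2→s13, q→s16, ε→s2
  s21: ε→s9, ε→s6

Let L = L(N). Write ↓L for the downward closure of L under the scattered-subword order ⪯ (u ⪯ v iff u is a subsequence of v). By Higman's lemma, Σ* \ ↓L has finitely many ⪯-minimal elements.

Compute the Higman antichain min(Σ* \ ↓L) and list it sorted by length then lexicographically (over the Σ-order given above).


|Q|=22, |F|=9, |δ|=48 (23 ε).
min D↑ (7 st, q0=0, F={1}): 0:2→1,q→2 1:2→1,q→1 2:2→1,q→3 3:2→1,q→4 4:2→1,q→5 5:2→1,q→6 6:2→1,q→1.
'2': run [15, 2] end={s10,s13} ∉↓L; 1/1 del acc.
'qqqqqq': N↓-sim [15, 14, 12, 10, 6, 5, 2] end={s1,s13} ∉↓L; 6/6 del acc.
2 words, ⪯-incomp.

min(Σ*\↓L) = [2, qqqqqq].


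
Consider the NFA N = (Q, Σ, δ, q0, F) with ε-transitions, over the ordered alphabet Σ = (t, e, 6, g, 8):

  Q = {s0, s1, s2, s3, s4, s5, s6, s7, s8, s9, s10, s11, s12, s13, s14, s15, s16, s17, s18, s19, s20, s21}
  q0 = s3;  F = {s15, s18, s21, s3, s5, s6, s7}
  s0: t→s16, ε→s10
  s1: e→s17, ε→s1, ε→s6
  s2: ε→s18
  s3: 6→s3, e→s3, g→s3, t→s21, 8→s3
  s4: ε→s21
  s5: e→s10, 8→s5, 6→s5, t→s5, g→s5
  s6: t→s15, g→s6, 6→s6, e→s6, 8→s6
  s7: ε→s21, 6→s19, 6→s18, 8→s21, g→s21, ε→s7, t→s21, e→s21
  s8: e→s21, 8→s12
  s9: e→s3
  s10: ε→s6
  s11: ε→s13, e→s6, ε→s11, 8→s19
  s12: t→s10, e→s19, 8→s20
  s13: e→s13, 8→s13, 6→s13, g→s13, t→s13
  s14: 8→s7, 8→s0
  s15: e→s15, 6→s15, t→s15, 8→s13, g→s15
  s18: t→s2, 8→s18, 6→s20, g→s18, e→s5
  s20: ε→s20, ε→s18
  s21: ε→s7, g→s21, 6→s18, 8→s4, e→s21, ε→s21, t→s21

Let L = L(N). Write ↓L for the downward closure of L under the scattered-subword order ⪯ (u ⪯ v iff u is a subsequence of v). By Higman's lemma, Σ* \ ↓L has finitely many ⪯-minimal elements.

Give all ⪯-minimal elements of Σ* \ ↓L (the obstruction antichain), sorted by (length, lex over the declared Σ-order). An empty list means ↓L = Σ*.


|Q|=22, |F|=7, |δ|=67 (14 ε).
min D↑ (7 st, q0=0, F={6}): 0:t→1,e→0,6→0,g→0,8→0 1:t→1,e→1,6→2,g→1,8→1 2:t→2,e→3,6→2,g→2,8→2 3:t→3,e→4,6→3,g→3,8→3 4:t→5,e→4,6→4,g→4,8→4 5:t→5,e→5,6→5,g→5,8→6 6:t→6,e→6,6→6,g→6,8→6 (ε-aug+det+¬).
't6eet8': run [13, 12, 9, 5, 4, 2, 1] end={s13} ∉↓L; 6/6 del acc.
1 obstructions.

min(Σ*\↓L) = [t6eet8].


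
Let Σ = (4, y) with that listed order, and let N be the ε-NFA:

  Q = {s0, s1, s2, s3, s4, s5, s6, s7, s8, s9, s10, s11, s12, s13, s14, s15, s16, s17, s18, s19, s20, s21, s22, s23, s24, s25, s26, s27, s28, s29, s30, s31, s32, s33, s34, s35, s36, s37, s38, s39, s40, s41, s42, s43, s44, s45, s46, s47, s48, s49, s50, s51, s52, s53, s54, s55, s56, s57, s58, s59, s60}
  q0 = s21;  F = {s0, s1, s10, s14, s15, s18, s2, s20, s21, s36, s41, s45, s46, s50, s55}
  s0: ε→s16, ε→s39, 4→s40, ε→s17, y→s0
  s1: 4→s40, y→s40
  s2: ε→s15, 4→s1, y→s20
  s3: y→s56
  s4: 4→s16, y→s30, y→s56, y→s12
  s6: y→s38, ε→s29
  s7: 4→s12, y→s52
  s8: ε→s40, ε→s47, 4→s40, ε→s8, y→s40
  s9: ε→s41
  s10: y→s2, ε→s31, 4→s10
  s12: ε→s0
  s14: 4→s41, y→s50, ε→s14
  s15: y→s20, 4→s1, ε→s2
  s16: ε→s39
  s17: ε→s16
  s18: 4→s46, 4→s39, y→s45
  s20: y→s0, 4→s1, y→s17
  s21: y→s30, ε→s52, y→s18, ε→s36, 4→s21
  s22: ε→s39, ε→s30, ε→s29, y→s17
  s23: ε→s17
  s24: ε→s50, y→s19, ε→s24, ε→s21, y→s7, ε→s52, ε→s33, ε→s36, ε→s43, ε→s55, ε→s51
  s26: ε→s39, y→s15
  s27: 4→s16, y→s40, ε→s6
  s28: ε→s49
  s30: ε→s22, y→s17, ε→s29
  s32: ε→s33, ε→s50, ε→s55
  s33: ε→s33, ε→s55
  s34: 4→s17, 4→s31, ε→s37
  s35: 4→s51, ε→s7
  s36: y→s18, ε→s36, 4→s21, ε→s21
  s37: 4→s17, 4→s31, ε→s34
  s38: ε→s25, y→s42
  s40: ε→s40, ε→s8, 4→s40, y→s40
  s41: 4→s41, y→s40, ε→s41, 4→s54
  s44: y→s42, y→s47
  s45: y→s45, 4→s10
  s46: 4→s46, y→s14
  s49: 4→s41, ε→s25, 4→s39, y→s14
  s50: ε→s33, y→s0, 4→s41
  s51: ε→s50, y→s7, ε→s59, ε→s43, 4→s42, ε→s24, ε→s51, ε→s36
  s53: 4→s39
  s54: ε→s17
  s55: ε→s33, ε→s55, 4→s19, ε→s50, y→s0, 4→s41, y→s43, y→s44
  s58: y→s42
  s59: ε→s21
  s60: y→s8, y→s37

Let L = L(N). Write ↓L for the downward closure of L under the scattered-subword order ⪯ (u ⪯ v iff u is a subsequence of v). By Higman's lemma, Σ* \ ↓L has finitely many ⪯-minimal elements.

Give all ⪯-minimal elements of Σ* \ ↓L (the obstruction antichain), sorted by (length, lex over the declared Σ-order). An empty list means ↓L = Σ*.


min(Σ*\↓L) = [y4y4y, y4yyy4, yy4y44].

|Q|=61, |F|=15, |δ|=135 (62 ε).
min D↑ (13 st, q0=0, F={9}): 0:4→0,y→1 1:4→2,y→3 2:4→2,y→4 3:4→5,y→3 4:4→6,y→7 5:4→5,y→8 6:4→6,y→9 7:4→6,y→10 8:4→11,y→12 9:4→9,y→9 10:4→9,y→10 11:4→9,y→9 12:4→11,y→10.
'y4y4y': |S_i|=[32, 29, 24, 21, 10, 3] end={s40,s47,s8} rej; 5/5 single-dels accept.
'y4yyy4': |S_i|=[32, 29, 24, 21, 18, 10, 3] end={s40,s47,s8} rej; 6/6 deletions ∈↓L.
'yy4y44': |S_i|=[32, 29, 24, 16, 11, 4, 3] end={s40,s47,s8} rej; 6/6 del acc.
3 obstructions.


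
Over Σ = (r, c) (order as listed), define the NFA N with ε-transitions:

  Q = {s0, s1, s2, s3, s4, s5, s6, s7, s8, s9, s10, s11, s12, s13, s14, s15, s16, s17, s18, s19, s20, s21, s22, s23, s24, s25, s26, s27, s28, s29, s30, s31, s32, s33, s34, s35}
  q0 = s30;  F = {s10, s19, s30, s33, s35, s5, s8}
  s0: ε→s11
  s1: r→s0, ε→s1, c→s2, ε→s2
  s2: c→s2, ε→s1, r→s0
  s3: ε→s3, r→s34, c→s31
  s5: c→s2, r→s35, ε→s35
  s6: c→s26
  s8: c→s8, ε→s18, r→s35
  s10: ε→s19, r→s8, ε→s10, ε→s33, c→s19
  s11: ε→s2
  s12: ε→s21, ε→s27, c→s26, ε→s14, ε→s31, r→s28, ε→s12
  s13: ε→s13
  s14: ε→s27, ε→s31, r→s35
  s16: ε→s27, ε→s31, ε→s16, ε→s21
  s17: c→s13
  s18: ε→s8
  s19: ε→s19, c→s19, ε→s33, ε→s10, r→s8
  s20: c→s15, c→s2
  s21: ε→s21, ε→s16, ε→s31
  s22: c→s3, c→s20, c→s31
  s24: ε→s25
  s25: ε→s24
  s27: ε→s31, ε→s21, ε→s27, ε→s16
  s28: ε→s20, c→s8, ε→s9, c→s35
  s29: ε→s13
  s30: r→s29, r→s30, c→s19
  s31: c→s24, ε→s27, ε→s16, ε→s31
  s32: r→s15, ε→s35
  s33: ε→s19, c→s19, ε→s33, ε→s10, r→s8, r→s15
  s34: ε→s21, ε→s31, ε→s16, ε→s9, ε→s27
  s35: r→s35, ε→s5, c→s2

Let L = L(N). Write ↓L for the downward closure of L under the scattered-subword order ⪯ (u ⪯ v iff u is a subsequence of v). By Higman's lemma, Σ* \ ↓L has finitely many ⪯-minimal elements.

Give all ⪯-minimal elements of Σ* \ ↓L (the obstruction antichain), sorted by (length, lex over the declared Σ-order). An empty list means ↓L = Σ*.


A = [crrc].

|Q|=36, |F|=7, |δ|=88 (52 ε).
min D↑ (5 st, q0=0, F={4}): 0:r→0,c→1 1:r→2,c→1 2:r→3,c→2 3:r→3,c→4 4:r→4,c→4 (ε-aug+det+¬).
'crrc': run [15, 12, 9, 6, 4] end={s0,s1,s11,s2} rej; 4/4 del acc.
1 words, ⪯-incomp.


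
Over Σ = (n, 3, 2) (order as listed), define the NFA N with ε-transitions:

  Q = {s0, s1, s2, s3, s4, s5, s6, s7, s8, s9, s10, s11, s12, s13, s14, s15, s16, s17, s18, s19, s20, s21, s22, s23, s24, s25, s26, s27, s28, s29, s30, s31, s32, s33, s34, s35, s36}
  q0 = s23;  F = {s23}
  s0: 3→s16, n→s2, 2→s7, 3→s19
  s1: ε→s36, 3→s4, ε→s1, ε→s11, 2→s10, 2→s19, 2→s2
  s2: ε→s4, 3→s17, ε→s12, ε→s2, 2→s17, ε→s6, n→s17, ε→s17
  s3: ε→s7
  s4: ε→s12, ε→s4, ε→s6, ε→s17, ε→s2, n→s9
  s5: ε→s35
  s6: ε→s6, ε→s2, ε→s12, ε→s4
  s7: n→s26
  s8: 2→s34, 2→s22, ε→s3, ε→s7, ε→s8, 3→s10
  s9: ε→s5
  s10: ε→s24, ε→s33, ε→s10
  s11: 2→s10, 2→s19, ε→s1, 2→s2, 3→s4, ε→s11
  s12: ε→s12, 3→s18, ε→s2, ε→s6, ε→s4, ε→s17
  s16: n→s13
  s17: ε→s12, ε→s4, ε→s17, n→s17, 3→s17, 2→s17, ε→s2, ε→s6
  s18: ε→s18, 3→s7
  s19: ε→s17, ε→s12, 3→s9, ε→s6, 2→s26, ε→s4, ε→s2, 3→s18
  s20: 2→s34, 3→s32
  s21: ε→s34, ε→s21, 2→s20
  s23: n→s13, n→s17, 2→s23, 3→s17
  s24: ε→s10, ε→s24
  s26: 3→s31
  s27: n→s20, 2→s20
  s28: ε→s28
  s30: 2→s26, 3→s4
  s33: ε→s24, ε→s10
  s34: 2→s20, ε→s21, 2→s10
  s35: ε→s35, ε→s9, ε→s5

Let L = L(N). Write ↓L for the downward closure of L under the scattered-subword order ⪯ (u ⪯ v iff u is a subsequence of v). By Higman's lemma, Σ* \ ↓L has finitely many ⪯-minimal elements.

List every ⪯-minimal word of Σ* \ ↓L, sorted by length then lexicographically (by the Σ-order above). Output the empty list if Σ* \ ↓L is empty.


|Q|=37, |F|=1, |δ|=98 (55 ε).
min D↑ (2 st, q0=0, F={1}): 0:n→1,3→1,2→0 1:n→1,3→1,2→1 [Hopcroft].
'n': run [14, 13] end={s12,s13,s17,s18,s2,s26,s31,s35,s4,s5,s6,s7,…} rej; 1/1 single-dels accept.
'3': |S_i|=[14, 12] end={s12,s17,s18,s2,s26,s31,s35,s4,s5,s6,s7,s9} rej; 1/1 single-dels accept.
2 obstructions.

Antichain: [n, 3].


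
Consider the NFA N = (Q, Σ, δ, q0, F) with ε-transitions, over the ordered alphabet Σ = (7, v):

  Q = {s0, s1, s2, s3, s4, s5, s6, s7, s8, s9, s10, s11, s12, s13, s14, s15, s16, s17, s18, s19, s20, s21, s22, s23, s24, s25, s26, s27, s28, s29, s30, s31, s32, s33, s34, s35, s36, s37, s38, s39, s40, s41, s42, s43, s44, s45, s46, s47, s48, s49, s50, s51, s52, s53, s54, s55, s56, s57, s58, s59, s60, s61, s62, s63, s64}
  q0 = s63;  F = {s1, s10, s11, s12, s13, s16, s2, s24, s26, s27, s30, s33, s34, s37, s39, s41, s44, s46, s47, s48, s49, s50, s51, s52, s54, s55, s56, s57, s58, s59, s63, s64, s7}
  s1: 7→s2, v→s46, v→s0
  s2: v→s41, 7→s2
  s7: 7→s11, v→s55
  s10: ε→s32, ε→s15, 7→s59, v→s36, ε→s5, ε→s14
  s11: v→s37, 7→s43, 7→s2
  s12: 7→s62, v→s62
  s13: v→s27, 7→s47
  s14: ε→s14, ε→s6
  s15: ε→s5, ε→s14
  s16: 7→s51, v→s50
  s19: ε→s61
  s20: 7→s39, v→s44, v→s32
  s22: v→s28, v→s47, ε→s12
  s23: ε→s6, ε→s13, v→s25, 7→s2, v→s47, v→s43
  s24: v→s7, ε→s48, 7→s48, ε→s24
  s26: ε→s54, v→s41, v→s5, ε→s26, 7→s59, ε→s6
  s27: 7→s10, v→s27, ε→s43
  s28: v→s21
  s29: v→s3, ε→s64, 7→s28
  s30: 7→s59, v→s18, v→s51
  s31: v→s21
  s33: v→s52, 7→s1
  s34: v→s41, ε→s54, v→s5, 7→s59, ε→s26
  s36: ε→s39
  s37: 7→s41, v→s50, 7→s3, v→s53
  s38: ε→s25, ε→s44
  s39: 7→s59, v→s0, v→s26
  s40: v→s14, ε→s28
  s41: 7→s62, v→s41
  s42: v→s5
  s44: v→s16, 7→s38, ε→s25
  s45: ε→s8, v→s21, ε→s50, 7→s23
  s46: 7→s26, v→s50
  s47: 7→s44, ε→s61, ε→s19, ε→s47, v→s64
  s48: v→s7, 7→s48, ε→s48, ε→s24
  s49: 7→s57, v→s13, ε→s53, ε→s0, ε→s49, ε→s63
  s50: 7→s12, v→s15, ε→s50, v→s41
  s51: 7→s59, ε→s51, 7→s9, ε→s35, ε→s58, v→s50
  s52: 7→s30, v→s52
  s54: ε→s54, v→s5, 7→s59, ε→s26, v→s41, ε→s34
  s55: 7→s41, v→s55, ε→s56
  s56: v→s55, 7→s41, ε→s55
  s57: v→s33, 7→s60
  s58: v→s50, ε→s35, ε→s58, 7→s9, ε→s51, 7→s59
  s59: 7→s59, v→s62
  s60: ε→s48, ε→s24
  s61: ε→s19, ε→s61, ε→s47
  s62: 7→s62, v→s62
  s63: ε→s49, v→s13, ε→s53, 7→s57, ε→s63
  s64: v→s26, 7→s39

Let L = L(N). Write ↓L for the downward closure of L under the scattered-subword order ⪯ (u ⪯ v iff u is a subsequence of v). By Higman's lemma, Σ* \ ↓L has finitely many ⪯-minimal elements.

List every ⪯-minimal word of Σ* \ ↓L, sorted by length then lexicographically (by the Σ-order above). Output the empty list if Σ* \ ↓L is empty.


|Q|=65, |F|=33, |δ|=154 (57 ε).
min D↑ (28 st, q0=0, F={26}): 0:7→1,v→2 1:7→3,v→4 2:7→5,v→6 3:7→3,v→7 4:7→8,v→9 5:7→10,v→11 6:7→12,v→6 7:7→13,v→14 8:7→15,v→16 9:7→17,v→9 10:7→10,v→18 11:7→19,v→20 12:7→21,v→19 13:7→15,v→22 14:7→23,v→14 15:7→15,v→23 16:7→20,v→24 17:7→21,v→25 18:7→25,v→24 19:7→21,v→20 20:7→21,v→23 21:7→21,v→26 22:7→23,v→24 23:7→26,v→23 24:7→27,v→23 25:7→21,v→24 26:7→26,v→26 27:7→26,v→26 [Hopcroft].
'vv77v': run [52, 46, 34, 24, 4, 1] end={s62} — reject; 5/5 single-dels accept.
'77vv77': |S_i|=[52, 48, 38, 29, 13, 4, 1] end={s62} — reject; 6/6 single-dels accept.
'7v77v7': |S_i|=[52, 48, 36, 28, 13, 3, 1] end={s62} ∉↓L; 6/6 del acc.
'v7vv7v': N↓-sim [52, 46, 39, 26, 14, 3, 1] end={s62} rej; 6/6 del acc.
'v7vvv7': run [52, 46, 39, 26, 14, 6, 1] end={s62} ∉↓L; 6/6 del acc.
5 words, ⪯-incomp.

min(Σ*\↓L) = [vv77v, 77vv77, 7v77v7, v7vv7v, v7vvv7].


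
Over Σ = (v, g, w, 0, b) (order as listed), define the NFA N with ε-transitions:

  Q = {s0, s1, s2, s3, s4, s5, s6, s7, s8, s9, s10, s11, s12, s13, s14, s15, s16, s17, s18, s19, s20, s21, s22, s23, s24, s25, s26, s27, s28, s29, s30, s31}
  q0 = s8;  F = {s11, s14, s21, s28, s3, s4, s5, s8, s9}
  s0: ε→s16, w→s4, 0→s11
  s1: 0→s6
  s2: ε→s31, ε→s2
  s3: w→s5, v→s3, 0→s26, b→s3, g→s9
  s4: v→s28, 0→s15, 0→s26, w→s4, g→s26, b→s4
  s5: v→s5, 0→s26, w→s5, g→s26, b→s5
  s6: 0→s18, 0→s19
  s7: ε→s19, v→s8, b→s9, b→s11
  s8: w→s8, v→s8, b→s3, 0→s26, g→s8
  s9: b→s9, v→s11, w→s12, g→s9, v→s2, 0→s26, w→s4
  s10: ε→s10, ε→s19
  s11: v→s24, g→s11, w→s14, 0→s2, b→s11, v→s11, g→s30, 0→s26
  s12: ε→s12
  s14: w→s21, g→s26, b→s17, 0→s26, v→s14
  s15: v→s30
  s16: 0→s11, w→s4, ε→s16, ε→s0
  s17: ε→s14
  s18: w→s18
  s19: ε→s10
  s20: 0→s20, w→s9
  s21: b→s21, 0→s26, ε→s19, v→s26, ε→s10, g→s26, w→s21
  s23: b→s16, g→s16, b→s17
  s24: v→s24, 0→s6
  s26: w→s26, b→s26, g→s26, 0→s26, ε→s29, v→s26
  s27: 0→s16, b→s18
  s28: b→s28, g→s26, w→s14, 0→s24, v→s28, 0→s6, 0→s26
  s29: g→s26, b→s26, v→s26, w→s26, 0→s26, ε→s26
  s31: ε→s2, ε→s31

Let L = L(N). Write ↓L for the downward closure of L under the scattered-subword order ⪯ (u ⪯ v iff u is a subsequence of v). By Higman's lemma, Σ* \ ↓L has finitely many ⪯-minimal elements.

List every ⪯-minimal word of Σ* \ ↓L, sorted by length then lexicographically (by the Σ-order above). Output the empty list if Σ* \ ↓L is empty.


|Q|=32, |F|=9, |δ|=101 (17 ε).
min D↑ (10 st, q0=0, F={1}): 0:v→0,g→0,w→0,0→1,b→2 1:v→1,g→1,w→1,0→1,b→1 2:v→2,g→3,w→4,0→1,b→2 3:v→5,g→3,w→6,0→1,b→3 4:v→4,g→1,w→4,0→1,b→4 5:v→5,g→5,w→7,0→1,b→5 6:v→8,g→1,w→6,0→1,b→6 7:v→7,g→1,w→9,0→1,b→7 8:v→8,g→1,w→7,0→1,b→8 9:v→1,g→1,w→9,0→1,b→9 (ε-aug+det+¬).
'0': |S_i|=[22, 11] end={s10,s15,s18,s19,s2,s24,s26,s29,s30,s31,s6} ∉↓L; 1/1 del acc.
'bwg': |S_i|=[22, 21, 16, 2] end={s26,s29} ∉↓L; 3/3 del acc.
'bgvwwv': |S_i|=[22, 21, 19, 15, 8, 6, 2] end={s26,s29} ∉↓L; 6/6 del acc.
3 words, ⪯-incomp.

Antichain: [0, bwg, bgvwwv].


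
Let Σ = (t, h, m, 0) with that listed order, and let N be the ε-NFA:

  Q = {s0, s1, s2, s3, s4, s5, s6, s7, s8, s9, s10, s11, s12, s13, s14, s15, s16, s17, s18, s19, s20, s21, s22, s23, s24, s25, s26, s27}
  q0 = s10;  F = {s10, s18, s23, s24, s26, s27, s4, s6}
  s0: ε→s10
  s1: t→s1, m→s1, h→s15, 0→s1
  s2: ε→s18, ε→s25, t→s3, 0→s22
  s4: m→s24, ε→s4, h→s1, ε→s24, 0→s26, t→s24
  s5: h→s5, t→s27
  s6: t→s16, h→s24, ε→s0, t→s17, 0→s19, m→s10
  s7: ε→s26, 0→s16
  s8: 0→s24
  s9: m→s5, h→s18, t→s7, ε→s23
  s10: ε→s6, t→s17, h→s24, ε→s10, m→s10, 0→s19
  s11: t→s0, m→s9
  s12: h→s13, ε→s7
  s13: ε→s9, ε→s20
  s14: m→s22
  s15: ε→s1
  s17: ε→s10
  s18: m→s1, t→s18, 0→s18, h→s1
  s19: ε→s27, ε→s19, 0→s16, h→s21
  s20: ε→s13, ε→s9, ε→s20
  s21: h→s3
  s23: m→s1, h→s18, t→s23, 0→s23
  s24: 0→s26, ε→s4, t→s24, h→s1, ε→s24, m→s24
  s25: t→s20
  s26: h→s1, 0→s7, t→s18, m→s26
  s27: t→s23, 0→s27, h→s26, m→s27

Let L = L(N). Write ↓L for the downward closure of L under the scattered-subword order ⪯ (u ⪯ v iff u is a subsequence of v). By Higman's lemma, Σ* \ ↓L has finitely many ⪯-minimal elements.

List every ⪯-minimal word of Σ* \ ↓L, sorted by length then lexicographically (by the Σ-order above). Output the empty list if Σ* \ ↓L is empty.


min(Σ*\↓L) = [hh, 0tm].

|Q|=28, |F|=8, |δ|=76 (22 ε).
min D↑ (7 st, q0=0, F={3}): 0:t→0,h→1,m→0,0→2 1:t→1,h→3,m→1,0→4 2:t→5,h→4,m→2,0→2 3:t→3,h→3,m→3,0→3 4:t→6,h→3,m→4,0→4 5:t→5,h→6,m→3,0→5 6:t→6,h→3,m→3,0→6 (ε-aug+det+¬).
'hh': |S_i|=[17, 10, 3] end={s1,s15,s3} rej; 2/2 deletions ∈↓L.
'0tm': run [17, 11, 4, 2] end={s1,s15} — reject; 3/3 deletions ∈↓L.
2 minimals (antichain).


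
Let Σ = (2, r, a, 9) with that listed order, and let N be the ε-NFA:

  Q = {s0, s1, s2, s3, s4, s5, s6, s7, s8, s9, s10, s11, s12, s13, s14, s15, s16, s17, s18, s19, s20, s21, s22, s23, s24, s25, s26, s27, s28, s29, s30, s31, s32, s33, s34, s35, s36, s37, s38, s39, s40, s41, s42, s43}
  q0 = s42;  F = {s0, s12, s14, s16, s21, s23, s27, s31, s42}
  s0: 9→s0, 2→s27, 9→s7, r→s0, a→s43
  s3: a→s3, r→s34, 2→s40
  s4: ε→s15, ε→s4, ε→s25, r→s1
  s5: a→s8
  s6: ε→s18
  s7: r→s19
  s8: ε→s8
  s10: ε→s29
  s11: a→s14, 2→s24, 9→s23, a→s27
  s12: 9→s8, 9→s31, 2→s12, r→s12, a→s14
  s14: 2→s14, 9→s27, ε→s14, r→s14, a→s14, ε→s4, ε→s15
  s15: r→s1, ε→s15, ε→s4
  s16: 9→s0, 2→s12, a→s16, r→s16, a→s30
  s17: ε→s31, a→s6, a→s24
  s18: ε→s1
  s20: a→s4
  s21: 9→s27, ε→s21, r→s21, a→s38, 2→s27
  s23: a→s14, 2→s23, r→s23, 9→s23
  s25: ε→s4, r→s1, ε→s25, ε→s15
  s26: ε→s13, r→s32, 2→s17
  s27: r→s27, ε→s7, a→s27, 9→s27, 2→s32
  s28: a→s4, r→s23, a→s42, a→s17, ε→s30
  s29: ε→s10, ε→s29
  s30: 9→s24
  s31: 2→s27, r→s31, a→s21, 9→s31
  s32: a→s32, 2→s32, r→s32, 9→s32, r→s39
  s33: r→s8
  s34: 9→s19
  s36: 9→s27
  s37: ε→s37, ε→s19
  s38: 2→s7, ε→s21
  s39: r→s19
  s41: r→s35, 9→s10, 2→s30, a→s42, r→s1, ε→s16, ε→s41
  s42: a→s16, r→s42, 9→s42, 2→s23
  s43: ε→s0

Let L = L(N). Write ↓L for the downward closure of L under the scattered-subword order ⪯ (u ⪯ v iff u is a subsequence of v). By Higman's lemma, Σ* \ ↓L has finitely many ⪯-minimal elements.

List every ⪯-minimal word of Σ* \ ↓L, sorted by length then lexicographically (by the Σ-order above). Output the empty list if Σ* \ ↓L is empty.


|Q|=44, |F|=9, |δ|=104 (28 ε).
min D↑ (10 st, q0=0, F={8}): 0:2→1,r→0,a→2,9→0 1:2→1,r→1,a→3,9→1 2:2→4,r→2,a→2,9→5 3:2→3,r→3,a→3,9→6 4:2→4,r→4,a→3,9→7 5:2→6,r→5,a→5,9→5 6:2→8,r→6,a→6,9→6 7:2→6,r→7,a→9,9→7 8:2→8,r→8,a→8,9→8 9:2→6,r→9,a→9,9→6 [Hopcroft].
'2a92': N↓-sim [22, 16, 12, 5, 3] end={s19,s32,s39} — reject; 4/4 deletions ∈↓L.
'a922': |S_i|=[22, 20, 12, 5, 3] end={s19,s32,s39} rej; 4/4 del acc.
2 minimals (antichain).

A = [2a92, a922].


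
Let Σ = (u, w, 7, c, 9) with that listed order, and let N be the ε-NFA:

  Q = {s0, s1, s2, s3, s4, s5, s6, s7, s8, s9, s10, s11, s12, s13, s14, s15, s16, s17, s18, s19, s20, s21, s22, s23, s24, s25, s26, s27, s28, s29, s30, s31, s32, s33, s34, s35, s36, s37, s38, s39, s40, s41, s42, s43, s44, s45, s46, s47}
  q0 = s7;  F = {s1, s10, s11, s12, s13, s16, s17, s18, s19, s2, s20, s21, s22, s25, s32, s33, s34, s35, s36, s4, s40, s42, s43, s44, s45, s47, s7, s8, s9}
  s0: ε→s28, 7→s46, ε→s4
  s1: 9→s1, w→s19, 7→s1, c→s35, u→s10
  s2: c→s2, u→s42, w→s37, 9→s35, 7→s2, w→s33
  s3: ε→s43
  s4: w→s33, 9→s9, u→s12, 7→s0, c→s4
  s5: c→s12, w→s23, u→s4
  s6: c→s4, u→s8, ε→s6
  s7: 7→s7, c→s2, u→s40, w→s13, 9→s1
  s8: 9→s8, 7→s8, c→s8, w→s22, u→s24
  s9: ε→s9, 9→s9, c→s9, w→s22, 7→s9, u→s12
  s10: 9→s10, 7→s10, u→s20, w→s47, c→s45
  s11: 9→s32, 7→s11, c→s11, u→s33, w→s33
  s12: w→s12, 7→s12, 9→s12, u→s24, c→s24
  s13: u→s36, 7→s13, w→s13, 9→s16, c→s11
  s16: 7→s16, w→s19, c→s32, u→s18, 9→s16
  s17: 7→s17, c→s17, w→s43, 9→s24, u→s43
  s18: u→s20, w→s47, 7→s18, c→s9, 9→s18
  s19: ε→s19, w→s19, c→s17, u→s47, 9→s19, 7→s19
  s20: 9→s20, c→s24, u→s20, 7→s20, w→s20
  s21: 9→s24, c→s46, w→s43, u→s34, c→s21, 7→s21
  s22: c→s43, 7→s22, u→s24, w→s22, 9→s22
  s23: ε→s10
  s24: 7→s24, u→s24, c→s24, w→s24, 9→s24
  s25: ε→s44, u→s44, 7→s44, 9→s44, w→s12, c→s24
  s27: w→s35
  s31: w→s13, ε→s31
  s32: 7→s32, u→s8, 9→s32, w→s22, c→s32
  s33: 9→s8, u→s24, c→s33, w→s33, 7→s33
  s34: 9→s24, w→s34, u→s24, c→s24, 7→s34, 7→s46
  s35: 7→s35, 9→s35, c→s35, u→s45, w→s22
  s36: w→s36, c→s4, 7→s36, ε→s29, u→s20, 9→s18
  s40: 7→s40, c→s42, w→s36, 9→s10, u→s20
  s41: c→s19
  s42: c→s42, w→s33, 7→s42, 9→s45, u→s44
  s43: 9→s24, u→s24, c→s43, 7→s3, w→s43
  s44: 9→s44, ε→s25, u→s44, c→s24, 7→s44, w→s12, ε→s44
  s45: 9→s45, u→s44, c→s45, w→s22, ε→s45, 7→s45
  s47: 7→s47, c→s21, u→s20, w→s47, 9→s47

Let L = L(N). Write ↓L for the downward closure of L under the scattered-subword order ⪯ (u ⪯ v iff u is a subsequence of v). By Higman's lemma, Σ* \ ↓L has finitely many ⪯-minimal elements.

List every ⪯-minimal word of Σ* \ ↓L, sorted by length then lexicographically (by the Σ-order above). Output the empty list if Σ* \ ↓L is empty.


Antichain: [uuc, cwu, wcuu, 9wc9].

|Q|=48, |F|=29, |δ|=175 (13 ε).
min D↑ (29 st, q0=0, F={14}): 0:u→1,w→2,7→0,c→3,9→4 1:u→5,w→6,7→1,c→7,9→8 2:u→6,w→2,7→2,c→9,9→10 3:u→7,w→11,7→3,c→3,9→12 4:u→8,w→13,7→4,c→12,9→4 5:u→5,w→5,7→5,c→14,9→5 6:u→5,w→6,7→6,c→15,9→16 7:u→17,w→11,7→7,c→7,9→18 8:u→5,w→19,7→8,c→18,9→8 9:u→11,w→11,7→9,c→9,9→20 10:u→16,w→13,7→10,c→20,9→10 11:u→14,w→11,7→11,c→11,9→21 12:u→18,w→22,7→12,c→12,9→12 13:u→19,w→13,7→13,c→23,9→13 14:u→14,w→14,7→14,c→14,9→14 15:u→24,w→11,7→15,c→15,9→25 16:u→5,w→19,7→16,c→25,9→16 17:u→17,w→24,7→17,c→14,9→17 18:u→17,w→22,7→18,c→18,9→18 19:u→5,w→19,7→19,c→26,9→19 20:u→21,w→22,7→20,c→20,9→20 21:u→14,w→22,7→21,c→21,9→21 22:u→14,w→22,7→22,c→27,9→22 23:u→27,w→27,7→23,c→23,9→14 24:u→14,w→24,7→24,c→14,9→24 25:u→24,w→22,7→25,c→25,9→25 26:u→28,w→27,7→26,c→26,9→14 27:u→14,w→27,7→27,c→27,9→14 28:u→14,w→28,7→28,c→14,9→14.
'uuc': run [36, 25, 7, 1] end={s24} — reject; 3/3 deletions ∈↓L.
'cwu': run [36, 24, 10, 1] end={s24} ∉↓L; 3/3 deletions ∈↓L.
'wcuu': N↓-sim [36, 26, 17, 9, 1] end={s24} — reject; 4/4 deletions ∈↓L.
'9wc9': |S_i|=[36, 23, 12, 7, 1] end={s24} — reject; 4/4 del acc.
4 obstructions.


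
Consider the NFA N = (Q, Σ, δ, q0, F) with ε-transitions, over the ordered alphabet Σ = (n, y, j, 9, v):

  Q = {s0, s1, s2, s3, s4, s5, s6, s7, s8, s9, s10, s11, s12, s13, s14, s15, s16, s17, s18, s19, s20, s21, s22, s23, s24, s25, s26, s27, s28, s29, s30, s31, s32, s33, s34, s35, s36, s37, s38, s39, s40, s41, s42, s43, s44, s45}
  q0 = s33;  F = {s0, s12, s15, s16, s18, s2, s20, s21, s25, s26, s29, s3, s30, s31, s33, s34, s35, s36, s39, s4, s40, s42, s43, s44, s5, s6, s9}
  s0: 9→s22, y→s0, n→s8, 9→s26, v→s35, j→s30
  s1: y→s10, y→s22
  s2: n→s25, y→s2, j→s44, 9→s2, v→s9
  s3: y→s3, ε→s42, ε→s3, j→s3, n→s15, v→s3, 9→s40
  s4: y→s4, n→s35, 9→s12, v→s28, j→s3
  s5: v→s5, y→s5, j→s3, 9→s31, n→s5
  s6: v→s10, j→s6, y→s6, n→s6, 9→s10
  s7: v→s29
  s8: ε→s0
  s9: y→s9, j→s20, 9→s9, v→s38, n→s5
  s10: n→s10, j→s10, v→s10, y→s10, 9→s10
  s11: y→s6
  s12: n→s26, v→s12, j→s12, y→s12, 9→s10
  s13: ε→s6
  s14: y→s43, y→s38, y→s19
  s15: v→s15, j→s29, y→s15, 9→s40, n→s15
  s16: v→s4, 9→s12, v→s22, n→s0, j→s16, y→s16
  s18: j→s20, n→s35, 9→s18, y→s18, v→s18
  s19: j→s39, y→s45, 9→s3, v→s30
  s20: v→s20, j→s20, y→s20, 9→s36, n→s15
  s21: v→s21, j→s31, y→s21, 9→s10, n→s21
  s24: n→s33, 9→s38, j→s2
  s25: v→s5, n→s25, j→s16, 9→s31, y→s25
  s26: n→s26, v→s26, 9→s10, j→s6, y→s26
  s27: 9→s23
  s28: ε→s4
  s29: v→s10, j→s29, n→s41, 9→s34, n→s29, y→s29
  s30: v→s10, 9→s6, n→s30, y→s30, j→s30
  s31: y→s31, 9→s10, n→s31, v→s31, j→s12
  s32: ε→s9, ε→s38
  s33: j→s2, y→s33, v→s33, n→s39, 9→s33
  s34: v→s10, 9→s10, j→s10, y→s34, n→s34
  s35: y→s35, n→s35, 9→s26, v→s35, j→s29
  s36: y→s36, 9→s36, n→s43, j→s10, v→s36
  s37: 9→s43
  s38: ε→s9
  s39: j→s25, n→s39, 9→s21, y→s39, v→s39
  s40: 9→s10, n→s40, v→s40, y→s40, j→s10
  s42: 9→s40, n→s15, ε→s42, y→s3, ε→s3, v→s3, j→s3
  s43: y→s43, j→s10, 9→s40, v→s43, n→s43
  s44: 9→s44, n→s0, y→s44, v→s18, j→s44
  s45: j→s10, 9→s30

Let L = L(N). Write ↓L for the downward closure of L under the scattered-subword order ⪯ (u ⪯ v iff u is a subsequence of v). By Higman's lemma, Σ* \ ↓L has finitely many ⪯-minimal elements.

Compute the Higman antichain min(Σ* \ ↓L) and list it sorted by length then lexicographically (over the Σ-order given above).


|Q|=46, |F|=27, |δ|=171 (10 ε).
min D↑ (27 st, q0=0, F={10}): 0:n→1,y→0,j→2,9→0,v→0 1:n→1,y→1,j→3,9→4,v→1 2:n→3,y→2,j→5,9→2,v→6 3:n→3,y→3,j→7,9→8,v→9 4:n→4,y→4,j→8,9→10,v→4 5:n→11,y→5,j→5,9→5,v→12 6:n→9,y→6,j→13,9→6,v→6 7:n→11,y→7,j→7,9→14,v→15 8:n→8,y→8,j→14,9→10,v→8 9:n→9,y→9,j→16,9→8,v→9 10:n→10,y→10,j→10,9→10,v→10 11:n→11,y→11,j→17,9→18,v→19 12:n→19,y→12,j→13,9→12,v→12 13:n→20,y→13,j→13,9→21,v→13 14:n→18,y→14,j→14,9→10,v→14 15:n→19,y→15,j→16,9→14,v→15 16:n→20,y→16,j→16,9→22,v→16 17:n→17,y→17,j→17,9→23,v→10 18:n→18,y→18,j→23,9→10,v→18 19:n→19,y→19,j→24,9→18,v→19 20:n→20,y→20,j→24,9→22,v→20 21:n→25,y→21,j→10,9→21,v→21 22:n→22,y→22,j→10,9→10,v→22 23:n→23,y→23,j→23,9→10,v→10 24:n→24,y→24,j→24,9→26,v→10 25:n→25,y→25,j→10,9→22,v→25 26:n→26,y→26,j→10,9→10,v→10 [Hopcroft].
'n99': |S_i|=[33, 25, 9, 1] end={s10} ∉↓L; 3/3 single-dels accept.
'jjnjv': N↓-sim [33, 30, 24, 14, 6, 1] end={s10} ∉↓L; 5/5 deletions ∈↓L.
'jvj9j': N↓-sim [33, 30, 23, 14, 5, 1] end={s10} — reject; 5/5 del acc.
3 minimals (antichain).

min(Σ*\↓L) = [n99, jjnjv, jvj9j].


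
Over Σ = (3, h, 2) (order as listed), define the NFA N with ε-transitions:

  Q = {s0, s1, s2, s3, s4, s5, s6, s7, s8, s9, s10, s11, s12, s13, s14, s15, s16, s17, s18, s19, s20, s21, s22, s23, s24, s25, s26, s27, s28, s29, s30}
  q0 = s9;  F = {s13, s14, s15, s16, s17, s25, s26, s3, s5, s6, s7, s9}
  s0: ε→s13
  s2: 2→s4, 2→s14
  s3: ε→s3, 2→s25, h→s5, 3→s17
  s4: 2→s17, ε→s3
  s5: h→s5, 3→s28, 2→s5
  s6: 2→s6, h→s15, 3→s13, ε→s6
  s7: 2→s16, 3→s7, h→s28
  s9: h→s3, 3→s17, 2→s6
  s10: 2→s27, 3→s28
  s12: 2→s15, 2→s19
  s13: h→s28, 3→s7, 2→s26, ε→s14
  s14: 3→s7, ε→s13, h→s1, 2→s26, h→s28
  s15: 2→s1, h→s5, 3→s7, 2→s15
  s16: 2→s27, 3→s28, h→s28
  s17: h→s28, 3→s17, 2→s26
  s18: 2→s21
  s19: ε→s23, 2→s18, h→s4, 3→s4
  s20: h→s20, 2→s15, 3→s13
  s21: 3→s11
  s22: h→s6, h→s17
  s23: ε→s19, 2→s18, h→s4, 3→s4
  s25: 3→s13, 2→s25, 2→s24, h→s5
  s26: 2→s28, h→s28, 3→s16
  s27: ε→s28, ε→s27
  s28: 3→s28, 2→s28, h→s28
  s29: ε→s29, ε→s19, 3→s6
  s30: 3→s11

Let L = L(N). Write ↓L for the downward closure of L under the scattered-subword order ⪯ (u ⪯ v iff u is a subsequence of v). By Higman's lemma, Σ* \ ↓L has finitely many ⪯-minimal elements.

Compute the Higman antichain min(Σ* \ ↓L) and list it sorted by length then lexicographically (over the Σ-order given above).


A = [3h, 322, hh3, 3233, 23323, 2h323].

|Q|=31, |F|=12, |δ|=76 (12 ε).
min D↑ (12 st, q0=0, F={4}): 0:3→1,h→2,2→3 1:3→1,h→4,2→5 2:3→1,h→6,2→7 3:3→8,h→9,2→3 4:3→4,h→4,2→4 5:3→10,h→4,2→4 6:3→4,h→6,2→6 7:3→8,h→6,2→7 8:3→11,h→4,2→5 9:3→11,h→6,2→9 10:3→4,h→4,2→4 11:3→11,h→4,2→10.
'3h': run [16, 9, 2] end={s1,s28} — reject; 2/2 del acc.
'322': |S_i|=[16, 9, 4, 2] end={s27,s28} rej; 3/3 del acc.
'hh3': |S_i|=[16, 14, 3, 1] end={s28} — reject; 3/3 deletions ∈↓L.
'3233': |S_i|=[16, 9, 4, 3, 1] end={s28} ∉↓L; 4/4 single-dels accept.
'23323': N↓-sim [16, 13, 8, 4, 3, 1] end={s28} — reject; 5/5 deletions ∈↓L.
'2h323': |S_i|=[16, 13, 7, 4, 3, 1] end={s28} rej; 5/5 single-dels accept.
6 words, ⪯-incomp.


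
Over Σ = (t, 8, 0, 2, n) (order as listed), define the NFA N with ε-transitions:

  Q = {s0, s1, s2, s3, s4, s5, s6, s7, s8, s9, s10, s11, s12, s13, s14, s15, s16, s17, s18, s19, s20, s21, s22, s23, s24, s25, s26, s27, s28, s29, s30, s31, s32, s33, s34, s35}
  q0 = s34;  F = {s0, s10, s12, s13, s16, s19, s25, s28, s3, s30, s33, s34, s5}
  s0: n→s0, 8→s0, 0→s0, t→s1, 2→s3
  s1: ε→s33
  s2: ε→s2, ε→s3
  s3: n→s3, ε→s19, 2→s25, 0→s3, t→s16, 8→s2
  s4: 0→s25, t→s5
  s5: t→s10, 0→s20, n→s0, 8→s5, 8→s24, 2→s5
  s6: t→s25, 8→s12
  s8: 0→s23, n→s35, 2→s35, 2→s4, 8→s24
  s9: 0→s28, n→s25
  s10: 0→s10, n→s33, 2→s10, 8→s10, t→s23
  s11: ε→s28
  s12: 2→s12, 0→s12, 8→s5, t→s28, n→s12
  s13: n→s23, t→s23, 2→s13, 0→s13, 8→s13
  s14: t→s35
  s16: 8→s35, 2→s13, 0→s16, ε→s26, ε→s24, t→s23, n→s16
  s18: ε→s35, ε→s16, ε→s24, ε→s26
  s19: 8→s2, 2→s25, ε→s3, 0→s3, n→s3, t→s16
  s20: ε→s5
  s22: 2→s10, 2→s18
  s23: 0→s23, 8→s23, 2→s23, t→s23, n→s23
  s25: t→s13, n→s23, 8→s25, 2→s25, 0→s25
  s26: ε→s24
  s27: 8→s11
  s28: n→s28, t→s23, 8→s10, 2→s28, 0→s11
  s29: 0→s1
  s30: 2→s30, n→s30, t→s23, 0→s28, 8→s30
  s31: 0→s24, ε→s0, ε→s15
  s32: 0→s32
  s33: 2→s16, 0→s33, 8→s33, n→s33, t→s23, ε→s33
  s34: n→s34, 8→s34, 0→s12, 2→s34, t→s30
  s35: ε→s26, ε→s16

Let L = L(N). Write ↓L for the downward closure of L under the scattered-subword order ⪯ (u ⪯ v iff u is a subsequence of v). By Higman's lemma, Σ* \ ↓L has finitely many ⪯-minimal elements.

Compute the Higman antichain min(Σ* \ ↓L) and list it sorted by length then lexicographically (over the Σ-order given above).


|Q|=36, |F|=13, |δ|=108 (19 ε).
min D↑ (13 st, q0=0, F={3}): 0:t→1,8→0,0→2,2→0,n→0 1:t→3,8→1,0→4,2→1,n→1 2:t→4,8→5,0→2,2→2,n→2 3:t→3,8→3,0→3,2→3,n→3 4:t→3,8→6,0→4,2→4,n→4 5:t→6,8→5,0→5,2→5,n→7 6:t→3,8→6,0→6,2→6,n→8 7:t→8,8→7,0→7,2→9,n→7 8:t→3,8→8,0→8,2→10,n→8 9:t→10,8→9,0→9,2→11,n→9 10:t→3,8→10,0→10,2→12,n→10 11:t→12,8→11,0→11,2→11,n→3 12:t→3,8→12,0→12,2→12,n→3.
'tt': run [21, 12, 1] end={s23} rej; 2/2 del acc.
'08n22n': |S_i|=[21, 19, 16, 13, 10, 3, 1] end={s23} rej; 6/6 del acc.
2 minimals (antichain).

min(Σ*\↓L) = [tt, 08n22n].


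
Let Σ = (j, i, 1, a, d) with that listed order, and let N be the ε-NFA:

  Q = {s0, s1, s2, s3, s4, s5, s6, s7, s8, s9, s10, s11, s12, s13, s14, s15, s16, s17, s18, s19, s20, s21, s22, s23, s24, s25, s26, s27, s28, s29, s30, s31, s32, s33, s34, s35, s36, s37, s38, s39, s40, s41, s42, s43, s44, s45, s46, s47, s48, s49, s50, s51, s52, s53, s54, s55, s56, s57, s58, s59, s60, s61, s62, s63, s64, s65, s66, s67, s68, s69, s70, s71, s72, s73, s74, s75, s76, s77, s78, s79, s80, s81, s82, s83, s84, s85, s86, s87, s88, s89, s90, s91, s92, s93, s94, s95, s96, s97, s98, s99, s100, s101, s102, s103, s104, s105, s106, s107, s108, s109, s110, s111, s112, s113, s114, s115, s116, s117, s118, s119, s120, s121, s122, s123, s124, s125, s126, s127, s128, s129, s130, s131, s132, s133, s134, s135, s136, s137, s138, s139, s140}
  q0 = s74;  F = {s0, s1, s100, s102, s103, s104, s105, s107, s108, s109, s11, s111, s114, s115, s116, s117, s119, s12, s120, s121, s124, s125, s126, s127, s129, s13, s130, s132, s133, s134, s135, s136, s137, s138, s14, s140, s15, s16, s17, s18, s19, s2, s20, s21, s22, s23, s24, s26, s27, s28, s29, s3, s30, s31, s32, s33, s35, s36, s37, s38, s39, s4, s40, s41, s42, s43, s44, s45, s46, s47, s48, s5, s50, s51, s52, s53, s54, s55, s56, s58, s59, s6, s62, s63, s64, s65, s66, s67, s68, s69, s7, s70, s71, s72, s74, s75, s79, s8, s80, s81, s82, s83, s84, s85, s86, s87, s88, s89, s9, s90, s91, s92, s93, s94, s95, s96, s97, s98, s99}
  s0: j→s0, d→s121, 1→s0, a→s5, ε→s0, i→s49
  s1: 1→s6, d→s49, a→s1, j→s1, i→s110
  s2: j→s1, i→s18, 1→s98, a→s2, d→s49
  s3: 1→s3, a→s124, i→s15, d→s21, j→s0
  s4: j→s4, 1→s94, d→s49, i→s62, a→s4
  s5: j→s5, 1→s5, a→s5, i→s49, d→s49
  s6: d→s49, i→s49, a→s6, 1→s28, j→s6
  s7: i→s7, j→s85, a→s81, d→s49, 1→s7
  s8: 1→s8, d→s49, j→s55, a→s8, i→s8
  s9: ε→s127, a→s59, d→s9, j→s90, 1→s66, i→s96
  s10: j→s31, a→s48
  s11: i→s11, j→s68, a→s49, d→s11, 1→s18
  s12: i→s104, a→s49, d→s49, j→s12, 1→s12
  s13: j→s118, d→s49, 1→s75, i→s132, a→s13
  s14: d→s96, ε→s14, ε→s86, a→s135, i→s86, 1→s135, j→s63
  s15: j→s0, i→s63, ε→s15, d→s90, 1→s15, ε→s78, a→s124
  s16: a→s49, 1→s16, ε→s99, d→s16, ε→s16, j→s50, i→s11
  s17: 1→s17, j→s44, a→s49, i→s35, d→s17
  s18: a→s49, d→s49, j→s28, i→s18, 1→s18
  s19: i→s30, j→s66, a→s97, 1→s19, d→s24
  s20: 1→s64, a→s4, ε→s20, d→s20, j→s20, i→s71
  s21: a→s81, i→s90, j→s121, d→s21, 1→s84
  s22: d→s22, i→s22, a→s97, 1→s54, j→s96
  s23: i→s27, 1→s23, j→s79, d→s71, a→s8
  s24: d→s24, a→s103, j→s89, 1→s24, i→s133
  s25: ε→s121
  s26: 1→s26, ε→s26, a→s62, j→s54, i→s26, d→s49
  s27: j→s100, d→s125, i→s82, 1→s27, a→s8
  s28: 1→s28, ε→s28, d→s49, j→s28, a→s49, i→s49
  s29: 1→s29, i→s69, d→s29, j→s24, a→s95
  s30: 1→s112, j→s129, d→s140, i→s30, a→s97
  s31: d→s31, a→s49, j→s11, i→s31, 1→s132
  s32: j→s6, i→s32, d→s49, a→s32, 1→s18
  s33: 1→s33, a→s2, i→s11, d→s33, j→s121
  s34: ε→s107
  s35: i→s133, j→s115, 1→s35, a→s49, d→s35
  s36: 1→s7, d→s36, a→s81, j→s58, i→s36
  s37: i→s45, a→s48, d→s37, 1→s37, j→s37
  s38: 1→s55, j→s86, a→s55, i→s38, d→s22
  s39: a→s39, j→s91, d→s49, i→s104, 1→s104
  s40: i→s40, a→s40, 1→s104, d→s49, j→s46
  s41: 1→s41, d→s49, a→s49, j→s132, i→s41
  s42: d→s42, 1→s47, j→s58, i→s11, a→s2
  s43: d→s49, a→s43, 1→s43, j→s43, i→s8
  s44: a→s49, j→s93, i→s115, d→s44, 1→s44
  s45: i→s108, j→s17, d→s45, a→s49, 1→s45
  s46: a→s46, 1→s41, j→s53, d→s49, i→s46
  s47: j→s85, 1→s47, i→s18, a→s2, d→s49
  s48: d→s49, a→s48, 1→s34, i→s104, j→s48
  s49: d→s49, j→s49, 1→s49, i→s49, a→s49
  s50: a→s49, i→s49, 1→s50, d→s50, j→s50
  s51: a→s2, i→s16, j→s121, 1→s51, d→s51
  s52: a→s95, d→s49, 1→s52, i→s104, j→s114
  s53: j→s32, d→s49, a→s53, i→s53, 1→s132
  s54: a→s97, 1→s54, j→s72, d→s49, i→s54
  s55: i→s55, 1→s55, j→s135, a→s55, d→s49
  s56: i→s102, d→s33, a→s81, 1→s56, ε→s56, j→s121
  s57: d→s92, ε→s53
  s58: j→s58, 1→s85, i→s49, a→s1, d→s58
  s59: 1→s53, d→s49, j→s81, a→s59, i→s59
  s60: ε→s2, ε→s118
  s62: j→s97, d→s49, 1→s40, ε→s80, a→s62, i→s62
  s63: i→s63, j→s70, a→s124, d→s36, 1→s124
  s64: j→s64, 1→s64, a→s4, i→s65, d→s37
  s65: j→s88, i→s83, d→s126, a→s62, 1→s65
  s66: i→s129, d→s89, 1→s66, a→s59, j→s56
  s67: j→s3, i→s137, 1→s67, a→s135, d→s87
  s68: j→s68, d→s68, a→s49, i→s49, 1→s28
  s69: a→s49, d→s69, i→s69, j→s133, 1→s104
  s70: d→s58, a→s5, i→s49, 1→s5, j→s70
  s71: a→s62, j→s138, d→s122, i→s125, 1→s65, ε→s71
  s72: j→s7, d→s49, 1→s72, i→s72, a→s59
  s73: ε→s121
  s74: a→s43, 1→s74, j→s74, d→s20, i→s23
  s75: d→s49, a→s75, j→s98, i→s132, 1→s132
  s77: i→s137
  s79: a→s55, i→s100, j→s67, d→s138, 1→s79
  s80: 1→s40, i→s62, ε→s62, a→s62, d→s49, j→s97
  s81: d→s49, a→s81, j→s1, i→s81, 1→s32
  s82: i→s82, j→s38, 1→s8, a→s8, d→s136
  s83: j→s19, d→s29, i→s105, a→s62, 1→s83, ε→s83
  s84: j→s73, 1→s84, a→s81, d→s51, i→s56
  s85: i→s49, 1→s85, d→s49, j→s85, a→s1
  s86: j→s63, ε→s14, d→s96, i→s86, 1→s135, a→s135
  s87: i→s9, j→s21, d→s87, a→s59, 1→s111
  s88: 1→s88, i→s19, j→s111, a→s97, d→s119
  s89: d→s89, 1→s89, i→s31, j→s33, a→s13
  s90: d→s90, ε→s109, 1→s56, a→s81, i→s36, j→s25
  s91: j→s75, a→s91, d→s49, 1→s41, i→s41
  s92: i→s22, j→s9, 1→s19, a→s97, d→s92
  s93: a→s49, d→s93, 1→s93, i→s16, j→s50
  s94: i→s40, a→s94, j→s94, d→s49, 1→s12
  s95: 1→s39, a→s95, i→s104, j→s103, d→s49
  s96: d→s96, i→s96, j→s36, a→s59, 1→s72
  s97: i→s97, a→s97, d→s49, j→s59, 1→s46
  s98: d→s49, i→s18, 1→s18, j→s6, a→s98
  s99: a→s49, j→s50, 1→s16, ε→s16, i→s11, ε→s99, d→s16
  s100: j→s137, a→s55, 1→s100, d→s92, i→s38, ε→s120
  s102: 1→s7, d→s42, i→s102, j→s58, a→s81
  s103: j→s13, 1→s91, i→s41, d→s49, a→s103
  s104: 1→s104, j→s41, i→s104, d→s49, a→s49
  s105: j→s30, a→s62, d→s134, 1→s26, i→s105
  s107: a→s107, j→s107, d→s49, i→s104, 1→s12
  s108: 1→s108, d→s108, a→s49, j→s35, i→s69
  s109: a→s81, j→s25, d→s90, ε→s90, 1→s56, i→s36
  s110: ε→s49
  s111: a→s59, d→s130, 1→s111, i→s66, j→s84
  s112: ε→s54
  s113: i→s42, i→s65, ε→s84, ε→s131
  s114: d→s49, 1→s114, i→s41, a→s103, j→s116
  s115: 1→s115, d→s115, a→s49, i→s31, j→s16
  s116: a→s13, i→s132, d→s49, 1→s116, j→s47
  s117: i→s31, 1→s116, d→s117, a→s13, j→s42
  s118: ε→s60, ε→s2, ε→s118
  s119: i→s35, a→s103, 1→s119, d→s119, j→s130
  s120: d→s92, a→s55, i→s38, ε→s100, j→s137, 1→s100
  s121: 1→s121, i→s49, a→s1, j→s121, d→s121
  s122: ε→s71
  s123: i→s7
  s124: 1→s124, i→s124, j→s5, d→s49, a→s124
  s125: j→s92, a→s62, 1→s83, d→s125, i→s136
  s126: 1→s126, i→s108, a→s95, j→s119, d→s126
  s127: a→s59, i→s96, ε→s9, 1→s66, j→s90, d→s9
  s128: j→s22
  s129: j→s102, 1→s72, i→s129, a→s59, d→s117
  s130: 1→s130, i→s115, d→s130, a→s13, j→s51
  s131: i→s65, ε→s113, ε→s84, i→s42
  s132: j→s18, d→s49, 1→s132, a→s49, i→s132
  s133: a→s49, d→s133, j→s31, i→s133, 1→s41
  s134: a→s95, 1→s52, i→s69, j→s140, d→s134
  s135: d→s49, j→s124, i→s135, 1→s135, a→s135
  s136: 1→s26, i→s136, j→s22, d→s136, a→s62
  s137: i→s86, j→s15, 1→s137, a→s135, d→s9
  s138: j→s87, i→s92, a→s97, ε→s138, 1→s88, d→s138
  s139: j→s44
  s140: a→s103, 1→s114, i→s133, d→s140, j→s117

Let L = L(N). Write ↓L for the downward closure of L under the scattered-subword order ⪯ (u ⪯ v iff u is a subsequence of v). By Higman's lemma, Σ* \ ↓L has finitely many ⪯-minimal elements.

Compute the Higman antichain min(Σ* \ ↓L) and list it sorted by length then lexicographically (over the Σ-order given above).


|Q|=141, |F|=119, |δ|=652 (41 ε).
min D↑ (114 st, q0=0, F={8}): 0:j→0,i→1,1→0,a→2,d→3 1:j→4,i→5,1→1,a→6,d→7 2:j→2,i→6,1→2,a→2,d→8 3:j→3,i→7,1→9,a→10,d→3 4:j→11,i→12,1→4,a→13,d→14 5:j→12,i→15,1→5,a→6,d→16 6:j→13,i→6,1→6,a→6,d→8 7:j→14,i→16,1→17,a→18,d→7 8:j→8,i→8,1→8,a→8,d→8 9:j→9,i→17,1→9,a→10,d→19 10:j→10,i→18,1→20,a→10,d→8 11:j→21,i→22,1→11,a→23,d→24 12:j→22,i→25,1→12,a→13,d→26 13:j→23,i→13,1→13,a→13,d→8 14:j→24,i→26,1→27,a→28,d→14 15:j→25,i→15,1→6,a→6,d→29 16:j→26,i→29,1→30,a→18,d→16 17:j→27,i→30,1→17,a→18,d→31 18:j→28,i→18,1→32,a→18,d→8 19:j→19,i→33,1→19,a→34,d→19 20:j→20,i→32,1→35,a→20,d→8 21:j→36,i→37,1→21,a→38,d→39 22:j→37,i→40,1→22,a→23,d→41 23:j→38,i→23,1→23,a→23,d→8 24:j→39,i→41,1→42,a→43,d→24 25:j→40,i→25,1→13,a→13,d→44 26:j→41,i→44,1→45,a→28,d→26 27:j→42,i→45,1→27,a→28,d→46 28:j→43,i→28,1→47,a→28,d→8 29:j→44,i→29,1→48,a→18,d→29 30:j→45,i→49,1→30,a→18,d→50 31:j→46,i→51,1→31,a→52,d→31 32:j→47,i→32,1→53,a→32,d→8 33:j→54,i→51,1→33,a→8,d→33 34:j→34,i→53,1→55,a→34,d→8 35:j→35,i→53,1→35,a→8,d→8 36:j→36,i→8,1→36,a→56,d→57 37:j→36,i→58,1→37,a→38,d→59 38:j→56,i→38,1→38,a→38,d→8 39:j→57,i→59,1→60,a→61,d→39 40:j→58,i→40,1→23,a→23,d→62 41:j→59,i→62,1→63,a→43,d→41 42:j→60,i→63,1→42,a→43,d→64 43:j→61,i→43,1→65,a→43,d→8 44:j→62,i→44,1→66,a→28,d→44 45:j→63,i→67,1→45,a→28,d→68 46:j→64,i→69,1→46,a→70,d→46 47:j→65,i→47,1→71,a→47,d→8 48:j→66,i→48,1→48,a→18,d→8 49:j→67,i→49,1→48,a→18,d→72 50:j→68,i→73,1→50,a→52,d→50 51:j→69,i→73,1→51,a→8,d→51 52:j→70,i→53,1→74,a→52,d→8 53:j→71,i→53,1→53,a→8,d→8 54:j→75,i→69,1→54,a→8,d→54 55:j→55,i→53,1→35,a→55,d→8 56:j→56,i→8,1→56,a→56,d→8 57:j→57,i→8,1→57,a→76,d→57 58:j→77,i→58,1→38,a→38,d→78 59:j→57,i→78,1→79,a→61,d→59 60:j→57,i→79,1→60,a→61,d→80 61:j→76,i→61,1→81,a→61,d→8 62:j→78,i→62,1→82,a→43,d→62 63:j→79,i→83,1→63,a→43,d→84 64:j→80,i→85,1→64,a→86,d→64 65:j→81,i→65,1→87,a→65,d→8 66:j→82,i→66,1→66,a→28,d→8 67:j→83,i→67,1→66,a→28,d→88 68:j→84,i→89,1→68,a→70,d→68 69:j→85,i→89,1→69,a→8,d→69 70:j→86,i→71,1→90,a→70,d→8 71:j→87,i→71,1→71,a→8,d→8 72:j→88,i→73,1→91,a→52,d→72 73:j→89,i→73,1→53,a→8,d→73 74:j→90,i→53,1→53,a→74,d→8 75:j→92,i→85,1→75,a→8,d→75 76:j→76,i→8,1→93,a→76,d→8 77:j→77,i→8,1→56,a→56,d→94 78:j→94,i→78,1→95,a→61,d→78 79:j→57,i→96,1→79,a→61,d→97 80:j→57,i→98,1→80,a→99,d→80 81:j→93,i→81,1→100,a→81,d→8 82:j→95,i→82,1→82,a→43,d→8 83:j→96,i→83,1→82,a→43,d→101 84:j→97,i→102,1→84,a→86,d→84 85:j→98,i→102,1→85,a→8,d→85 86:j→99,i→87,1→103,a→86,d→8 87:j→100,i→87,1→87,a→8,d→8 88:j→101,i→89,1→104,a→70,d→88 89:j→102,i→89,1→71,a→8,d→89 90:j→103,i→71,1→71,a→90,d→8 91:j→104,i→53,1→91,a→52,d→8 92:j→105,i→98,1→92,a→8,d→92 93:j→93,i→8,1→106,a→93,d→8 94:j→94,i→8,1→107,a→76,d→94 95:j→107,i→95,1→95,a→61,d→8 96:j→94,i→96,1→95,a→61,d→108 97:j→57,i→109,1→97,a→99,d→97 98:j→105,i→109,1→98,a→8,d→98 99:j→76,i→100,1→110,a→99,d→8 100:j→106,i→100,1→100,a→8,d→8 101:j→108,i→102,1→111,a→86,d→101 102:j→109,i→102,1→87,a→8,d→102 103:j→110,i→87,1→87,a→103,d→8 104:j→111,i→71,1→104,a→70,d→8 105:j→105,i→8,1→105,a→8,d→105 106:j→106,i→8,1→106,a→8,d→8 107:j→107,i→8,1→107,a→76,d→8 108:j→94,i→109,1→112,a→99,d→108 109:j→113,i→109,1→100,a→8,d→109 110:j→93,i→100,1→100,a→110,d→8 111:j→112,i→87,1→111,a→86,d→8 112:j→107,i→100,1→112,a→99,d→8 113:j→113,i→8,1→106,a→8,d→113.
'ad': run [129, 40, 1] end={s49} ∉↓L; 2/2 del acc.
'iii1d': |S_i|=[129, 118, 96, 67, 43, 1] end={s49} ∉↓L; 5/5 del acc.
'd1dia': N↓-sim [129, 105, 88, 58, 22, 1] end={s49} ∉↓L; 5/5 single-dels accept.
'da11a': N↓-sim [129, 105, 34, 19, 7, 1] end={s49} rej; 5/5 deletions ∈↓L.
'ijjjji': run [129, 118, 93, 68, 43, 15, 2] end={s110,s49} rej; 6/6 single-dels accept.
5 obstructions.

Antichain: [ad, iii1d, d1dia, da11a, ijjjji].
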